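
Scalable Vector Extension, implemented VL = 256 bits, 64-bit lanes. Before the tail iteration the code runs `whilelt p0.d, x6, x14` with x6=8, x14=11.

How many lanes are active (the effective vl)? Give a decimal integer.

256-bit reg / 64-bit elem → 4 lanes
p0[j] = (8+j < 11); true for j=0..2 → 3 lanes set

vl = 3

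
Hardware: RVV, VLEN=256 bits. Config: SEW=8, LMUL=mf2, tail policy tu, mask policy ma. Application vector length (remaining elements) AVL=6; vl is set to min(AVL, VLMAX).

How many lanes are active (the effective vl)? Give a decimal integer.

vl = 6

lanes per group: 256·1/2/8 = 16
vl = min(AVL, VLMAX) = min(6, 16) = 6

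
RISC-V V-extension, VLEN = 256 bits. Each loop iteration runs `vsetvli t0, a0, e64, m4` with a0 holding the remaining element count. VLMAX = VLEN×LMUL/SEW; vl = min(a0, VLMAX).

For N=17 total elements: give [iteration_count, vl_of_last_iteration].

[iterations, last_vl] = [2, 1]

VLMAX = (256 × 4) / 64 = 16 lanes
iterations = ceil(17/16) = 2; final-pass vl = 1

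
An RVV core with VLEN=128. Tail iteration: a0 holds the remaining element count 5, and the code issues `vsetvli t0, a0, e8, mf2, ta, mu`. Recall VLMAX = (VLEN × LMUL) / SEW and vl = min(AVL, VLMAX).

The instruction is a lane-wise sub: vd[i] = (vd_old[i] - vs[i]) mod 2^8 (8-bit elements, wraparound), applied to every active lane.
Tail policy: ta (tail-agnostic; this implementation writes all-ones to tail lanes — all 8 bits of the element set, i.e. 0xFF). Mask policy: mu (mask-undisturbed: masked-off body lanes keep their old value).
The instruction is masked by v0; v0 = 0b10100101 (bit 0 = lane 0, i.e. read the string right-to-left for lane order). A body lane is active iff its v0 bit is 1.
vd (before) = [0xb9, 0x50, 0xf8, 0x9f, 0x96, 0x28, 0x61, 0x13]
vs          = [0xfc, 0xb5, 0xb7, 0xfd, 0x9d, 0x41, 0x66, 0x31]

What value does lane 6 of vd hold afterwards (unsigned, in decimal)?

vd[6] = 255

VLMAX = VLEN×LMUL/SEW = 128×1/2/8 = 8
vl = min(AVL, VLMAX) = min(5, 8) = 5
vd[0] sub(0xb9,0xfc) -> 0xbd
vd[1] mask-off/keep -> 0x50
vd[2] sub(0xf8,0xb7) -> 0x41
vd[3] mask-off/keep -> 0x9f
vd[4] mask-off/keep -> 0x96
vd[5] tail/ones -> 0xff
vd[6] tail/ones -> 0xff
vd[7] tail/ones -> 0xff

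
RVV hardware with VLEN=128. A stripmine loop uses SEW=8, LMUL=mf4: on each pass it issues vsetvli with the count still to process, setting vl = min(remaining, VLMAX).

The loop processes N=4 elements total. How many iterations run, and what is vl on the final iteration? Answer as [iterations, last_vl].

VLMAX = (128 × 1/4) / 8 = 4 lanes
N=4: ⌈4/4⌉ = 1 iters; last vl = 4 − 0×4 = 4

[iterations, last_vl] = [1, 4]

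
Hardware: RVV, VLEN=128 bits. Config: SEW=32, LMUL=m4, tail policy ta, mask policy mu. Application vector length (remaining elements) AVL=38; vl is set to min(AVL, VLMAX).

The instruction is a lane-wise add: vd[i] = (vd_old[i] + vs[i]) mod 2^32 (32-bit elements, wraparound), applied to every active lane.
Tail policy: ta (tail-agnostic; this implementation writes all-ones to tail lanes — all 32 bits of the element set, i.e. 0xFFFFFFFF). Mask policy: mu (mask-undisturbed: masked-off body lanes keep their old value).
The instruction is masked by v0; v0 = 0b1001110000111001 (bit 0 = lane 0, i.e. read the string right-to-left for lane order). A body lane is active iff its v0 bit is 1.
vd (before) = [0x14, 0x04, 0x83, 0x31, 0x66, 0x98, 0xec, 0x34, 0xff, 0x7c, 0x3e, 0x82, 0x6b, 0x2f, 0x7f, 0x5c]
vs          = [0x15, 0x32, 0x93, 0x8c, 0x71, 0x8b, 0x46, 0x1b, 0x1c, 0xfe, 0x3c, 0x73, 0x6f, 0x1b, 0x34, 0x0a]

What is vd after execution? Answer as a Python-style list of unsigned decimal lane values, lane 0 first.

vd = [41, 4, 131, 189, 215, 291, 236, 52, 255, 124, 122, 245, 218, 47, 127, 102]

lanes per group: 128·4/32 = 16
vl ← min(38, 16) = 16
lane  0: add(0x14,0x15) ⇒ 0x29
lane  1: mask-off/keep ⇒ 0x04
lane  2: mask-off/keep ⇒ 0x83
lane  3: add(0x31,0x8c) ⇒ 0xbd
lane  4: add(0x66,0x71) ⇒ 0xd7
lane  5: add(0x98,0x8b) ⇒ 0x123
lane  6: mask-off/keep ⇒ 0xec
lane  7: mask-off/keep ⇒ 0x34
lane  8: mask-off/keep ⇒ 0xff
lane  9: mask-off/keep ⇒ 0x7c
lane 10: add(0x3e,0x3c) ⇒ 0x7a
lane 11: add(0x82,0x73) ⇒ 0xf5
lane 12: add(0x6b,0x6f) ⇒ 0xda
lane 13: mask-off/keep ⇒ 0x2f
lane 14: mask-off/keep ⇒ 0x7f
lane 15: add(0x5c,0x0a) ⇒ 0x66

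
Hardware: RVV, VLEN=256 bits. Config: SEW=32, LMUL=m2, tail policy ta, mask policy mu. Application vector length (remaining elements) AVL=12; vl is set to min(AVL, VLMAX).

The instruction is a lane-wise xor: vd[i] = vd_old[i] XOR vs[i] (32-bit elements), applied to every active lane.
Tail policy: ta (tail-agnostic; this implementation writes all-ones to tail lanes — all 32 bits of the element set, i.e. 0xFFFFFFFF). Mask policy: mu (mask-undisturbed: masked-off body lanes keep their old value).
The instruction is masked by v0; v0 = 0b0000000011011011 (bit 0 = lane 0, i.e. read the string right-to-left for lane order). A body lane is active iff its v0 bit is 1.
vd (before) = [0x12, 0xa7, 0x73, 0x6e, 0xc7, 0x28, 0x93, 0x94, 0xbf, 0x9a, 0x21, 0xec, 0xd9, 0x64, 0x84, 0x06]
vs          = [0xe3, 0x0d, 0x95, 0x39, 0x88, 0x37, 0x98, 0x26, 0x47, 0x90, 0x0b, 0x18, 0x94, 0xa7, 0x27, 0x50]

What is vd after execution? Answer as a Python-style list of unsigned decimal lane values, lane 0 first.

VLMAX = VLEN×LMUL/SEW = 256×2/32 = 16
vl ← min(12, 16) = 12
  i=0: xor(0x12,0xe3) → 241
  i=1: xor(0xa7,0x0d) → 170
  i=2: mask-off/keep → 115
  i=3: xor(0x6e,0x39) → 87
  i=4: xor(0xc7,0x88) → 79
  i=5: mask-off/keep → 40
  i=6: xor(0x93,0x98) → 11
  i=7: xor(0x94,0x26) → 178
  i=8: mask-off/keep → 191
  i=9: mask-off/keep → 154
  i=10: mask-off/keep → 33
  i=11: mask-off/keep → 236
  i=12: tail/ones → 4294967295
  i=13: tail/ones → 4294967295
  i=14: tail/ones → 4294967295
  i=15: tail/ones → 4294967295

vd = [241, 170, 115, 87, 79, 40, 11, 178, 191, 154, 33, 236, 4294967295, 4294967295, 4294967295, 4294967295]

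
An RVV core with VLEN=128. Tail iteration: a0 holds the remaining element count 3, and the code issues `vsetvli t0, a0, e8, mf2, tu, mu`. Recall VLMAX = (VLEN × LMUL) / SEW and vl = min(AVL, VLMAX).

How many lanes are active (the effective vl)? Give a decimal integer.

lanes per group: 128·1/2/8 = 8
vl ← min(3, 8) = 3

vl = 3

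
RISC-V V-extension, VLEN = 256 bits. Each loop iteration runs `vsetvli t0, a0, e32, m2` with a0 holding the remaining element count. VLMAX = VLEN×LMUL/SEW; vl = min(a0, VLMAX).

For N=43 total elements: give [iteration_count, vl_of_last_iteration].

[iterations, last_vl] = [3, 11]

VLMAX = VLEN×LMUL/SEW = 256×2/32 = 16
iterations = ceil(43/16) = 3; final-pass vl = 11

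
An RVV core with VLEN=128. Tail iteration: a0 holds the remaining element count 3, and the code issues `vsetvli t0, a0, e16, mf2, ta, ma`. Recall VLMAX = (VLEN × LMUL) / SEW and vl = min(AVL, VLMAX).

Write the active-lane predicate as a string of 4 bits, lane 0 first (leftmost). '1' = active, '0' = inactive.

lanes per group: 128·1/2/16 = 4
vl = min(AVL, VLMAX) = min(3, 4) = 3
bits (lane 0 leftmost): 1110

predicate = 1110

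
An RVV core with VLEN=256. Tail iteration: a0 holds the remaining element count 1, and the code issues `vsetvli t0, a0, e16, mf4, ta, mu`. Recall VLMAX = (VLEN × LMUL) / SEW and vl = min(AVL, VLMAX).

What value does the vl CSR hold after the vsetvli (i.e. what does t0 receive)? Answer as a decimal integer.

VLMAX = VLEN×LMUL/SEW = 256×1/4/16 = 4
AVL=1 ≤ VLMAX=4, so vl = 1

vl = 1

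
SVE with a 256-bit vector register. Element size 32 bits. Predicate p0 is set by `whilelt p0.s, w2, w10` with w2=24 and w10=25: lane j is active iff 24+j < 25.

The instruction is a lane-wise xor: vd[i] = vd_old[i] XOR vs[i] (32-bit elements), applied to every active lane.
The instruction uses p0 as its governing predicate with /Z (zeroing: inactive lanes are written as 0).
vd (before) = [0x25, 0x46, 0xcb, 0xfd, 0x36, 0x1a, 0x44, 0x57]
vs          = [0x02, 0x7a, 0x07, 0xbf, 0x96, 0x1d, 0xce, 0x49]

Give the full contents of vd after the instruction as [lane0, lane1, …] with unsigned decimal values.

vd = [39, 0, 0, 0, 0, 0, 0, 0]

256-bit reg / 32-bit elem → 8 lanes
active while 24+j < 25, i.e. j ∈ [0,1) capped at 8 ⇒ 1
vd[0] xor(0x25,0x02) -> 0x27
vd[1] tail/zero -> 0x00
vd[2] tail/zero -> 0x00
vd[3] tail/zero -> 0x00
vd[4] tail/zero -> 0x00
vd[5] tail/zero -> 0x00
vd[6] tail/zero -> 0x00
vd[7] tail/zero -> 0x00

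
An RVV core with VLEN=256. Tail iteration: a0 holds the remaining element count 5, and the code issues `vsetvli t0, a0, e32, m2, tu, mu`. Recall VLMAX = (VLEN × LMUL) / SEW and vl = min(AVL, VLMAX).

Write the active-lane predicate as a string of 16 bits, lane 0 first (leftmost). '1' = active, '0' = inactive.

VLMAX = (256 × 2) / 32 = 16 lanes
AVL=5 ≤ VLMAX=16, so vl = 5
bits (lane 0 leftmost): 1111100000000000

predicate = 1111100000000000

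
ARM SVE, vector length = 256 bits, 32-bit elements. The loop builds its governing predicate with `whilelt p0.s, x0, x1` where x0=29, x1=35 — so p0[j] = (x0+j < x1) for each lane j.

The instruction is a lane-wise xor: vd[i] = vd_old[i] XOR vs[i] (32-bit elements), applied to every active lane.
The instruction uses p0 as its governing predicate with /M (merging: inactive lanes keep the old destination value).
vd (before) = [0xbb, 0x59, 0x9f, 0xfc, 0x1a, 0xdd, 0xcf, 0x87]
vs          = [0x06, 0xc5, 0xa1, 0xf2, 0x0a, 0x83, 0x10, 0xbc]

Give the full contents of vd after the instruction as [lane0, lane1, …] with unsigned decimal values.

vd = [189, 156, 62, 14, 16, 94, 207, 135]

lane count: 256 div 32 = 8
p0[j] = (29+j < 35); true for j=0..5 → 6 lanes set
  i=0: xor(0xbb,0x06) → 189
  i=1: xor(0x59,0xc5) → 156
  i=2: xor(0x9f,0xa1) → 62
  i=3: xor(0xfc,0xf2) → 14
  i=4: xor(0x1a,0x0a) → 16
  i=5: xor(0xdd,0x83) → 94
  i=6: tail/keep → 207
  i=7: tail/keep → 135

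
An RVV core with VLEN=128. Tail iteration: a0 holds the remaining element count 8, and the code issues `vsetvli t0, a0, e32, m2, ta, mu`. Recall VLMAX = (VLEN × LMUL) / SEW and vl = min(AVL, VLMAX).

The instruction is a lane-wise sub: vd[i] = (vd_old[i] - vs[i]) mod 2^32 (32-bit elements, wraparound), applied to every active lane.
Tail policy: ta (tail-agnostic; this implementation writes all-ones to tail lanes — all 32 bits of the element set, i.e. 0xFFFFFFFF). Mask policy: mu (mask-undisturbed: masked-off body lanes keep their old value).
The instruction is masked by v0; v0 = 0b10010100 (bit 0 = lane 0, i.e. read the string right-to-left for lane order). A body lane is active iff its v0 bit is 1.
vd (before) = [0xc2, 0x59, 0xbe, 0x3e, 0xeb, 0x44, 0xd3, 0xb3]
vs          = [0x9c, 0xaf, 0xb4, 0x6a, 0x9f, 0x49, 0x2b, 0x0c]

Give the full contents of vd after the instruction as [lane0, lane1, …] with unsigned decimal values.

vd = [194, 89, 10, 62, 76, 68, 211, 167]

lanes per group: 128·2/32 = 8
vl ← min(8, 8) = 8
vd[0] mask-off/keep -> 0xc2
vd[1] mask-off/keep -> 0x59
vd[2] sub(0xbe,0xb4) -> 0x0a
vd[3] mask-off/keep -> 0x3e
vd[4] sub(0xeb,0x9f) -> 0x4c
vd[5] mask-off/keep -> 0x44
vd[6] mask-off/keep -> 0xd3
vd[7] sub(0xb3,0x0c) -> 0xa7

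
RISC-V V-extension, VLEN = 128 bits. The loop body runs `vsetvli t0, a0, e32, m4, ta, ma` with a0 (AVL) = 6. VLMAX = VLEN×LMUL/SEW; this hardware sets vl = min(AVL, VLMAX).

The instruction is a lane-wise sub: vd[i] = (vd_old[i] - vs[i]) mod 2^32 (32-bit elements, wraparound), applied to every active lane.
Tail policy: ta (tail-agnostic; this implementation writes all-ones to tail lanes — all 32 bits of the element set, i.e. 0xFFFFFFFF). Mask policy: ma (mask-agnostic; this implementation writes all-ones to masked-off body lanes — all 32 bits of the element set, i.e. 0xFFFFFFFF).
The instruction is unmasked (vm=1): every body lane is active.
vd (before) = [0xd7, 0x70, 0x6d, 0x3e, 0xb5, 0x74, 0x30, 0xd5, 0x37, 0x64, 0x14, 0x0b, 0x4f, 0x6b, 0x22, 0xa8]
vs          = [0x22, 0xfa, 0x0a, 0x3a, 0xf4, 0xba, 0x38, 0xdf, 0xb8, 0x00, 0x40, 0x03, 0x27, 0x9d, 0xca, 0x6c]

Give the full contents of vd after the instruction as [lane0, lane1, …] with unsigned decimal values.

vd = [181, 4294967158, 99, 4, 4294967233, 4294967226, 4294967295, 4294967295, 4294967295, 4294967295, 4294967295, 4294967295, 4294967295, 4294967295, 4294967295, 4294967295]

VLMAX = VLEN×LMUL/SEW = 128×4/32 = 16
vl ← min(6, 16) = 6
[0] sub(0xd7,0x22) = 0xb5
[1] sub(0x70,0xfa) = 0xffffff76
[2] sub(0x6d,0x0a) = 0x63
[3] sub(0x3e,0x3a) = 0x04
[4] sub(0xb5,0xf4) = 0xffffffc1
[5] sub(0x74,0xba) = 0xffffffba
[6] tail/ones = 0xffffffff
[7] tail/ones = 0xffffffff
[8] tail/ones = 0xffffffff
[9] tail/ones = 0xffffffff
[10] tail/ones = 0xffffffff
[11] tail/ones = 0xffffffff
[12] tail/ones = 0xffffffff
[13] tail/ones = 0xffffffff
[14] tail/ones = 0xffffffff
[15] tail/ones = 0xffffffff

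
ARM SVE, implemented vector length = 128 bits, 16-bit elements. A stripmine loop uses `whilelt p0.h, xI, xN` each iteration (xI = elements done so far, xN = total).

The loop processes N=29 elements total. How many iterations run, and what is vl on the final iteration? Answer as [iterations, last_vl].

register lanes = 128/16 = 8
iterations = ceil(29/8) = 4; final-pass vl = 5

[iterations, last_vl] = [4, 5]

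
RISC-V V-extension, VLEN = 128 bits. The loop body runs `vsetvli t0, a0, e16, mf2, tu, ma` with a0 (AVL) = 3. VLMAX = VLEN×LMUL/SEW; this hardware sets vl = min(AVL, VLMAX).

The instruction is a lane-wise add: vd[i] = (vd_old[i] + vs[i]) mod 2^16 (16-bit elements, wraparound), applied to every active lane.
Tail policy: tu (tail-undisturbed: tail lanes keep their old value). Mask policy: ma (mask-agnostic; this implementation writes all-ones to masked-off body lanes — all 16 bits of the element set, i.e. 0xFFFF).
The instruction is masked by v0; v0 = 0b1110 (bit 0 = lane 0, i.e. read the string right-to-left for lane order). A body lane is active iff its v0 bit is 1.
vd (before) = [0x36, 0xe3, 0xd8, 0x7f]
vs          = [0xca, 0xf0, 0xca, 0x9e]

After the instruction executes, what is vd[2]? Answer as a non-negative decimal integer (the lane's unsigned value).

VLMAX = (128 × 1/2) / 16 = 4 lanes
vl = min(AVL, VLMAX) = min(3, 4) = 3
[0] mask-off/ones = 0xffff
[1] add(0xe3,0xf0) = 0x1d3
[2] add(0xd8,0xca) = 0x1a2
[3] tail/keep = 0x7f

vd[2] = 418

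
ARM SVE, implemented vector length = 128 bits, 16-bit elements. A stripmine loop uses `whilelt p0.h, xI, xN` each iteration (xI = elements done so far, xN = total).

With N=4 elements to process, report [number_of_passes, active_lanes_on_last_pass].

lane count: 128 div 16 = 8
N=4: ⌈4/8⌉ = 1 iters; last vl = 4 − 0×8 = 4

[iterations, last_vl] = [1, 4]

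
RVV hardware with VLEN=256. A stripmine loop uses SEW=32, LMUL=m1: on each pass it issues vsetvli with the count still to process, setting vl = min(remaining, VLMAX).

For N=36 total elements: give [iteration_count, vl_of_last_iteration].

lanes per group: 256·1/32 = 8
36 elements at 8/iter → 5 passes, remainder 4 on the last

[iterations, last_vl] = [5, 4]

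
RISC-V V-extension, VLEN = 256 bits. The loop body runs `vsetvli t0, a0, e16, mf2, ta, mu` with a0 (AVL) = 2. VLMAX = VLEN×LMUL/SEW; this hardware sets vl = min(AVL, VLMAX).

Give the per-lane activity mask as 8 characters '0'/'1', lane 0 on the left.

VLMAX = VLEN×LMUL/SEW = 256×1/2/16 = 8
vl ← min(2, 8) = 2
bits (lane 0 leftmost): 11000000

predicate = 11000000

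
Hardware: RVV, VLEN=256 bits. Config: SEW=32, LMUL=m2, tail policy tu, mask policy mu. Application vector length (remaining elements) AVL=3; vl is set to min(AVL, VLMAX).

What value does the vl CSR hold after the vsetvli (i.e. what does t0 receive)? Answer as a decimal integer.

vl = 3

VLMAX = VLEN×LMUL/SEW = 256×2/32 = 16
AVL=3 ≤ VLMAX=16, so vl = 3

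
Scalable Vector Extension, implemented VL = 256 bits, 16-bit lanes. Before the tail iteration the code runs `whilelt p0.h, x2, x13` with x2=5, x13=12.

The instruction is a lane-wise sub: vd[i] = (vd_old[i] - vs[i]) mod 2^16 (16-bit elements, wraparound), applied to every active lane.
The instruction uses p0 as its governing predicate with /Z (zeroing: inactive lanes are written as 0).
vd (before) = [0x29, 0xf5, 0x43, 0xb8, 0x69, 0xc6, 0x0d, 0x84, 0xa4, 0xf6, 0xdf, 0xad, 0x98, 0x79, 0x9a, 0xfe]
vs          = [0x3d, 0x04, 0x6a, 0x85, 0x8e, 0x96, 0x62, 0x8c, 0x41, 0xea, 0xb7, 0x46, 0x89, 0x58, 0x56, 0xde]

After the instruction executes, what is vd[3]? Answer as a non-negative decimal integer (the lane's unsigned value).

vd[3] = 51

lane count: 256 div 16 = 16
p0[j] = (5+j < 12); true for j=0..6 → 7 lanes set
lane  0: sub(0x29,0x3d) ⇒ 0xffec
lane  1: sub(0xf5,0x04) ⇒ 0xf1
lane  2: sub(0x43,0x6a) ⇒ 0xffd9
lane  3: sub(0xb8,0x85) ⇒ 0x33
lane  4: sub(0x69,0x8e) ⇒ 0xffdb
lane  5: sub(0xc6,0x96) ⇒ 0x30
lane  6: sub(0x0d,0x62) ⇒ 0xffab
lane  7: tail/zero ⇒ 0x00
lane  8: tail/zero ⇒ 0x00
lane  9: tail/zero ⇒ 0x00
lane 10: tail/zero ⇒ 0x00
lane 11: tail/zero ⇒ 0x00
lane 12: tail/zero ⇒ 0x00
lane 13: tail/zero ⇒ 0x00
lane 14: tail/zero ⇒ 0x00
lane 15: tail/zero ⇒ 0x00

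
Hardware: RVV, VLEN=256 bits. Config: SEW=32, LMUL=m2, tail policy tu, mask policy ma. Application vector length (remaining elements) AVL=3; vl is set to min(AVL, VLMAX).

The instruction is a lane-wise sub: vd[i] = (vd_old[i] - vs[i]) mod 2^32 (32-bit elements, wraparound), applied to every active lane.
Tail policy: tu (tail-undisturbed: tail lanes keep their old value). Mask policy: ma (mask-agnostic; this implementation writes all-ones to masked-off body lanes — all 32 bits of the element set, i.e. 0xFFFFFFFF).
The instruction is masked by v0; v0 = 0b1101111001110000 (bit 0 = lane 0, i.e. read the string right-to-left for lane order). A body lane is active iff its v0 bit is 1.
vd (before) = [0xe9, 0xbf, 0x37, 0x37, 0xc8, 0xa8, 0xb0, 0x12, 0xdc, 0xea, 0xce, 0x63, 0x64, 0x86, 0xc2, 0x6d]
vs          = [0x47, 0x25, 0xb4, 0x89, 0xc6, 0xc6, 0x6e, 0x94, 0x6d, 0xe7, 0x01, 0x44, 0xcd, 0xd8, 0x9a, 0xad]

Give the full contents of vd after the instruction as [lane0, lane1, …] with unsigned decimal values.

VLMAX = (256 × 2) / 32 = 16 lanes
vl = min(AVL, VLMAX) = min(3, 16) = 3
vd[0] mask-off/ones -> 0xffffffff
vd[1] mask-off/ones -> 0xffffffff
vd[2] mask-off/ones -> 0xffffffff
vd[3] tail/keep -> 0x37
vd[4] tail/keep -> 0xc8
vd[5] tail/keep -> 0xa8
vd[6] tail/keep -> 0xb0
vd[7] tail/keep -> 0x12
vd[8] tail/keep -> 0xdc
vd[9] tail/keep -> 0xea
vd[10] tail/keep -> 0xce
vd[11] tail/keep -> 0x63
vd[12] tail/keep -> 0x64
vd[13] tail/keep -> 0x86
vd[14] tail/keep -> 0xc2
vd[15] tail/keep -> 0x6d

vd = [4294967295, 4294967295, 4294967295, 55, 200, 168, 176, 18, 220, 234, 206, 99, 100, 134, 194, 109]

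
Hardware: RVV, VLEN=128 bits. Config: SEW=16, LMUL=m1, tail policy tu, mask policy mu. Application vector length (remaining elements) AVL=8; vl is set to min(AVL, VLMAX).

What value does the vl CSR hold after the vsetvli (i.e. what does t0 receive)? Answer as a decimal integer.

lanes per group: 128·1/16 = 8
vl = min(AVL, VLMAX) = min(8, 8) = 8

vl = 8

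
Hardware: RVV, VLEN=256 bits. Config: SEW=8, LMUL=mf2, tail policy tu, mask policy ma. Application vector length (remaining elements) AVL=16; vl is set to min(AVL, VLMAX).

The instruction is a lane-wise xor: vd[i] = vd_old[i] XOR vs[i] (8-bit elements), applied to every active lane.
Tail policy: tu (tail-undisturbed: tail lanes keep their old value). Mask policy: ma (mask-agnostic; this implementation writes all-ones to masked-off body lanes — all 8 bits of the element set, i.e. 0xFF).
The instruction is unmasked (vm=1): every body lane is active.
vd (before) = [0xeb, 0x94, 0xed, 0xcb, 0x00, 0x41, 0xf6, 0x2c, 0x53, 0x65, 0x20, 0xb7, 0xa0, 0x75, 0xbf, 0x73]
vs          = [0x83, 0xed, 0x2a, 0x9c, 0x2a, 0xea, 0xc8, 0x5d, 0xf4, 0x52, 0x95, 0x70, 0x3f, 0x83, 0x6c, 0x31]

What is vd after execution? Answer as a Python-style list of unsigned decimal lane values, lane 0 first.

VLMAX = VLEN×LMUL/SEW = 256×1/2/8 = 16
vl ← min(16, 16) = 16
vd[0] xor(0xeb,0x83) -> 0x68
vd[1] xor(0x94,0xed) -> 0x79
vd[2] xor(0xed,0x2a) -> 0xc7
vd[3] xor(0xcb,0x9c) -> 0x57
vd[4] xor(0x00,0x2a) -> 0x2a
vd[5] xor(0x41,0xea) -> 0xab
vd[6] xor(0xf6,0xc8) -> 0x3e
vd[7] xor(0x2c,0x5d) -> 0x71
vd[8] xor(0x53,0xf4) -> 0xa7
vd[9] xor(0x65,0x52) -> 0x37
vd[10] xor(0x20,0x95) -> 0xb5
vd[11] xor(0xb7,0x70) -> 0xc7
vd[12] xor(0xa0,0x3f) -> 0x9f
vd[13] xor(0x75,0x83) -> 0xf6
vd[14] xor(0xbf,0x6c) -> 0xd3
vd[15] xor(0x73,0x31) -> 0x42

vd = [104, 121, 199, 87, 42, 171, 62, 113, 167, 55, 181, 199, 159, 246, 211, 66]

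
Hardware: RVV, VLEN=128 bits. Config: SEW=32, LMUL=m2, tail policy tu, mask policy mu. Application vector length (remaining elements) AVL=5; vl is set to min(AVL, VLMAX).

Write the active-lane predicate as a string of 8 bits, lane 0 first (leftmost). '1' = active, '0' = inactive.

VLMAX = (128 × 2) / 32 = 8 lanes
vl ← min(5, 8) = 5
bits (lane 0 leftmost): 11111000

predicate = 11111000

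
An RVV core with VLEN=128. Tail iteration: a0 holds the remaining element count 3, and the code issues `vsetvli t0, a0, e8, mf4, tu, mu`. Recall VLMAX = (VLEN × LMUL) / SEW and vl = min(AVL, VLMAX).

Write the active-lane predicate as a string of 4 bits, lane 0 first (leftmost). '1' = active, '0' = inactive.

predicate = 1110

VLMAX = (128 × 1/4) / 8 = 4 lanes
vl ← min(3, 4) = 3
bits (lane 0 leftmost): 1110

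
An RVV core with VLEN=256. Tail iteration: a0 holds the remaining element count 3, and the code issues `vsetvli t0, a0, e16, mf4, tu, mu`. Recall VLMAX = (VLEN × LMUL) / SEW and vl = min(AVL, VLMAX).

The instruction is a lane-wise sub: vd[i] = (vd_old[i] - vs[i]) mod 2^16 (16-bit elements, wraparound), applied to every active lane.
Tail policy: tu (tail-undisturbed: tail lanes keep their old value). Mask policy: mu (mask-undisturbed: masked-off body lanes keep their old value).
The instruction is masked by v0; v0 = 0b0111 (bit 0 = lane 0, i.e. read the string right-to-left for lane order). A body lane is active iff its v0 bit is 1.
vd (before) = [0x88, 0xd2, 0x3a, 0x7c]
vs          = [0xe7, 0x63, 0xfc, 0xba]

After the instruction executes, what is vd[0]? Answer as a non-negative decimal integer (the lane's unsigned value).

VLMAX = (256 × 1/4) / 16 = 4 lanes
vl ← min(3, 4) = 3
lane  0: sub(0x88,0xe7) ⇒ 0xffa1
lane  1: sub(0xd2,0x63) ⇒ 0x6f
lane  2: sub(0x3a,0xfc) ⇒ 0xff3e
lane  3: tail/keep ⇒ 0x7c

vd[0] = 65441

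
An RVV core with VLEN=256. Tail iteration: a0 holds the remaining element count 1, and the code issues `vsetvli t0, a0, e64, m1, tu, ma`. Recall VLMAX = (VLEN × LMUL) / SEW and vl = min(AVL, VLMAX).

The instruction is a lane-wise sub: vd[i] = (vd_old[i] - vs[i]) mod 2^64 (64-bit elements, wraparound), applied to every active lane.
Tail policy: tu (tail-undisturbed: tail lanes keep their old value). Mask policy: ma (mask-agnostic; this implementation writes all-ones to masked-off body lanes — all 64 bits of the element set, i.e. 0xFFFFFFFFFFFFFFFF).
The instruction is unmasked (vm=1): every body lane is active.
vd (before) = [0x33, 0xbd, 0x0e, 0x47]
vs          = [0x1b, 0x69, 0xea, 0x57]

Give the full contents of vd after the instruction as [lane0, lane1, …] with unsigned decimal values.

VLMAX = (256 × 1) / 64 = 4 lanes
vl = min(AVL, VLMAX) = min(1, 4) = 1
lane  0: sub(0x33,0x1b) ⇒ 0x18
lane  1: tail/keep ⇒ 0xbd
lane  2: tail/keep ⇒ 0x0e
lane  3: tail/keep ⇒ 0x47

vd = [24, 189, 14, 71]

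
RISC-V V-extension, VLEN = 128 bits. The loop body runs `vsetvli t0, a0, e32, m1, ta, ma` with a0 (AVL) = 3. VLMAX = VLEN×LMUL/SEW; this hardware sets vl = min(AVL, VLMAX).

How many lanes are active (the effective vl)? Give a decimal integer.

vl = 3

VLMAX = (128 × 1) / 32 = 4 lanes
vl ← min(3, 4) = 3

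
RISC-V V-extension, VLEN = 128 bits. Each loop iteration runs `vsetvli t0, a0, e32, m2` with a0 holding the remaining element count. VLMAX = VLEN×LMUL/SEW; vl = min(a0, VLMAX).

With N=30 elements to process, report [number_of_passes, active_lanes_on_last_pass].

lanes per group: 128·2/32 = 8
iterations = ceil(30/8) = 4; final-pass vl = 6

[iterations, last_vl] = [4, 6]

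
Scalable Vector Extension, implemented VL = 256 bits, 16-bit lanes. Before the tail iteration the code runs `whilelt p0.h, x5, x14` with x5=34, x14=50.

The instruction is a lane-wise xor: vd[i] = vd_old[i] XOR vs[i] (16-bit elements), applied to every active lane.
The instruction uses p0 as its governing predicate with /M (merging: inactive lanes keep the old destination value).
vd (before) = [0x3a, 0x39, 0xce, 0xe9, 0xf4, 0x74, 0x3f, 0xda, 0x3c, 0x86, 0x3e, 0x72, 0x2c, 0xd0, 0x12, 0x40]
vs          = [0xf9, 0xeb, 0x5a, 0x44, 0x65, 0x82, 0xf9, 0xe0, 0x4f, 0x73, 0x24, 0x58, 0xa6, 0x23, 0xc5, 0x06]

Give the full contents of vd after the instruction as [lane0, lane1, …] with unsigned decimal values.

lane count: 256 div 16 = 16
p0[j] = (34+j < 50); true for j=0..15 → 16 lanes set
[0] xor(0x3a,0xf9) = 0xc3
[1] xor(0x39,0xeb) = 0xd2
[2] xor(0xce,0x5a) = 0x94
[3] xor(0xe9,0x44) = 0xad
[4] xor(0xf4,0x65) = 0x91
[5] xor(0x74,0x82) = 0xf6
[6] xor(0x3f,0xf9) = 0xc6
[7] xor(0xda,0xe0) = 0x3a
[8] xor(0x3c,0x4f) = 0x73
[9] xor(0x86,0x73) = 0xf5
[10] xor(0x3e,0x24) = 0x1a
[11] xor(0x72,0x58) = 0x2a
[12] xor(0x2c,0xa6) = 0x8a
[13] xor(0xd0,0x23) = 0xf3
[14] xor(0x12,0xc5) = 0xd7
[15] xor(0x40,0x06) = 0x46

vd = [195, 210, 148, 173, 145, 246, 198, 58, 115, 245, 26, 42, 138, 243, 215, 70]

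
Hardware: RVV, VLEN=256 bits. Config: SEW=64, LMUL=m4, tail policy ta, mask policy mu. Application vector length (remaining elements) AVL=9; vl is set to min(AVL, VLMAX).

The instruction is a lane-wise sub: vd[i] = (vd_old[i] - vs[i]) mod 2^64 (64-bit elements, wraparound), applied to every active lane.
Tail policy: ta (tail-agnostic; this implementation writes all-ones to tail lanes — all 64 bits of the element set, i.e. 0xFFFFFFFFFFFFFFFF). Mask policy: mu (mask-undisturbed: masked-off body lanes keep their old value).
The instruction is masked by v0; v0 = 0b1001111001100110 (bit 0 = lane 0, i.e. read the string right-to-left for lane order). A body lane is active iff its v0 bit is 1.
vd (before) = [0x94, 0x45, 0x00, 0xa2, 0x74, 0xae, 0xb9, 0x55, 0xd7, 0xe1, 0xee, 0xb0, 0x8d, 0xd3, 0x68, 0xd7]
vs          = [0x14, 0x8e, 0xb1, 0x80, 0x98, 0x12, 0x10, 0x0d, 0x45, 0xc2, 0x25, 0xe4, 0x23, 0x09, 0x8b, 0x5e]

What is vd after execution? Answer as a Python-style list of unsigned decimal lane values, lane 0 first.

vd = [148, 18446744073709551543, 18446744073709551439, 162, 116, 156, 169, 85, 215, 18446744073709551615, 18446744073709551615, 18446744073709551615, 18446744073709551615, 18446744073709551615, 18446744073709551615, 18446744073709551615]

VLMAX = (256 × 4) / 64 = 16 lanes
vl ← min(9, 16) = 9
  i=0: mask-off/keep → 148
  i=1: sub(0x45,0x8e) → 18446744073709551543
  i=2: sub(0x00,0xb1) → 18446744073709551439
  i=3: mask-off/keep → 162
  i=4: mask-off/keep → 116
  i=5: sub(0xae,0x12) → 156
  i=6: sub(0xb9,0x10) → 169
  i=7: mask-off/keep → 85
  i=8: mask-off/keep → 215
  i=9: tail/ones → 18446744073709551615
  i=10: tail/ones → 18446744073709551615
  i=11: tail/ones → 18446744073709551615
  i=12: tail/ones → 18446744073709551615
  i=13: tail/ones → 18446744073709551615
  i=14: tail/ones → 18446744073709551615
  i=15: tail/ones → 18446744073709551615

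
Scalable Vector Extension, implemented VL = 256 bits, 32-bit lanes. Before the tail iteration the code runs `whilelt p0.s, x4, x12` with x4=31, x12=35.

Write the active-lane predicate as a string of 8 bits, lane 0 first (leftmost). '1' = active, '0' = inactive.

lane count: 256 div 32 = 8
p0[j] = (31+j < 35); true for j=0..3 → 4 lanes set
bits (lane 0 leftmost): 11110000

predicate = 11110000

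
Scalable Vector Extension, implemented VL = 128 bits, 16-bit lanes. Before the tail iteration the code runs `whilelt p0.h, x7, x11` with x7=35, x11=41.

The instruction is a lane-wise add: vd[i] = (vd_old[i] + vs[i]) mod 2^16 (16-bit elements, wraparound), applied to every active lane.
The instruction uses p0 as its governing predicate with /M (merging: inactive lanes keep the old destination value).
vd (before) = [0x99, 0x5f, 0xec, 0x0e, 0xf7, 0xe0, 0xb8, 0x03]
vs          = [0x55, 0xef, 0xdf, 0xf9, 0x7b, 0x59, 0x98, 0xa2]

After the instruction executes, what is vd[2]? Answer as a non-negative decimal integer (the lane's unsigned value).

register lanes = 128/16 = 8
whilelt: lane j active iff 35+j < 41 → j < 6 → 6 active
[0] add(0x99,0x55) = 0xee
[1] add(0x5f,0xef) = 0x14e
[2] add(0xec,0xdf) = 0x1cb
[3] add(0x0e,0xf9) = 0x107
[4] add(0xf7,0x7b) = 0x172
[5] add(0xe0,0x59) = 0x139
[6] tail/keep = 0xb8
[7] tail/keep = 0x03

vd[2] = 459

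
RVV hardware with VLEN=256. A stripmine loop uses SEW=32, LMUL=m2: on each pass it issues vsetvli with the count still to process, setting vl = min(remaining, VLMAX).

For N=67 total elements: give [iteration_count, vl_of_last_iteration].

lanes per group: 256·2/32 = 16
iterations = ceil(67/16) = 5; final-pass vl = 3

[iterations, last_vl] = [5, 3]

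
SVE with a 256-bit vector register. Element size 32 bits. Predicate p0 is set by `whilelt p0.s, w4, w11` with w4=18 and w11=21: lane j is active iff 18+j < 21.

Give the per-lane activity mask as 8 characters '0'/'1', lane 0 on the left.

predicate = 11100000

256-bit reg / 32-bit elem → 8 lanes
whilelt: lane j active iff 18+j < 21 → j < 3 → 3 active
bits (lane 0 leftmost): 11100000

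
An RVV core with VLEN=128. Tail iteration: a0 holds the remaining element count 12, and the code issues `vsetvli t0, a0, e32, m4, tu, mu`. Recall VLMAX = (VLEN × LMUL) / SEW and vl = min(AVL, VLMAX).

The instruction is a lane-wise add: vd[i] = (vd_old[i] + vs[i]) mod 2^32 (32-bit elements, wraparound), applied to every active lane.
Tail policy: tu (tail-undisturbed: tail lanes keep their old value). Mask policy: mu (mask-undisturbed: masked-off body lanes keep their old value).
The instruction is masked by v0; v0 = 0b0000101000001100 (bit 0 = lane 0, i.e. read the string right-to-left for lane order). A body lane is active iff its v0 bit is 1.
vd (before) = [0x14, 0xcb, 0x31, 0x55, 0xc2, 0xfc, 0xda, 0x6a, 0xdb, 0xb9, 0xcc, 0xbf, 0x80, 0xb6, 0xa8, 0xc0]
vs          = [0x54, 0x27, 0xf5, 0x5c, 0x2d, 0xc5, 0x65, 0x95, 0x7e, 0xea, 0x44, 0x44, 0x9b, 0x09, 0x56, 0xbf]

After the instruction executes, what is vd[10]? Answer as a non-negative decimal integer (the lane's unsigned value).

VLMAX = (128 × 4) / 32 = 16 lanes
vl ← min(12, 16) = 12
[0] mask-off/keep = 0x14
[1] mask-off/keep = 0xcb
[2] add(0x31,0xf5) = 0x126
[3] add(0x55,0x5c) = 0xb1
[4] mask-off/keep = 0xc2
[5] mask-off/keep = 0xfc
[6] mask-off/keep = 0xda
[7] mask-off/keep = 0x6a
[8] mask-off/keep = 0xdb
[9] add(0xb9,0xea) = 0x1a3
[10] mask-off/keep = 0xcc
[11] add(0xbf,0x44) = 0x103
[12] tail/keep = 0x80
[13] tail/keep = 0xb6
[14] tail/keep = 0xa8
[15] tail/keep = 0xc0

vd[10] = 204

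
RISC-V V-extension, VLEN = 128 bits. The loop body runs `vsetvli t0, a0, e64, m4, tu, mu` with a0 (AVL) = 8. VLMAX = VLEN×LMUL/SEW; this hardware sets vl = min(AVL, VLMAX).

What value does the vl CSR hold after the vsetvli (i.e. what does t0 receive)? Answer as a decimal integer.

vl = 8

VLMAX = (128 × 4) / 64 = 8 lanes
AVL=8 ≤ VLMAX=8, so vl = 8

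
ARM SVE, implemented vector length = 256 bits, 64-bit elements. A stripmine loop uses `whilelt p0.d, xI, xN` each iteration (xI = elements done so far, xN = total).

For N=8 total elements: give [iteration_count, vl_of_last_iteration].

[iterations, last_vl] = [2, 4]

256-bit reg / 64-bit elem → 4 lanes
iterations = ceil(8/4) = 2; final-pass vl = 4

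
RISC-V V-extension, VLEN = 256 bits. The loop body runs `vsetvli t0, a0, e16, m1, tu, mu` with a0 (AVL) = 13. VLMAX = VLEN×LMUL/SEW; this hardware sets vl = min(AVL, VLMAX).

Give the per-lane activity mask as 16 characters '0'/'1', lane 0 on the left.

predicate = 1111111111111000

lanes per group: 256·1/16 = 16
vl = min(AVL, VLMAX) = min(13, 16) = 13
bits (lane 0 leftmost): 1111111111111000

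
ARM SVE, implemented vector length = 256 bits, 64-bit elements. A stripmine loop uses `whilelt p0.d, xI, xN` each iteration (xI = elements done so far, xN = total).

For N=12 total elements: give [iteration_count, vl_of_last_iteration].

256-bit reg / 64-bit elem → 4 lanes
N=12: ⌈12/4⌉ = 3 iters; last vl = 12 − 2×4 = 4

[iterations, last_vl] = [3, 4]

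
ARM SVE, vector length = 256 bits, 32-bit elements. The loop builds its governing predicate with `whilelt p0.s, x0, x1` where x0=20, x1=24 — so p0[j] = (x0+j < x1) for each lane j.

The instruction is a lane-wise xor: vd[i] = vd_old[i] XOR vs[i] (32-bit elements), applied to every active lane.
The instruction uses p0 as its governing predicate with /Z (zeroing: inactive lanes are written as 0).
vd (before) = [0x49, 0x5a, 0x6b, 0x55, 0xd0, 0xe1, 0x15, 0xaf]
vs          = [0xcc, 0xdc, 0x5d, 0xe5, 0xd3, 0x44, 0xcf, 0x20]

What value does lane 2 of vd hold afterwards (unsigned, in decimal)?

vd[2] = 54

lane count: 256 div 32 = 8
p0[j] = (20+j < 24); true for j=0..3 → 4 lanes set
lane  0: xor(0x49,0xcc) ⇒ 0x85
lane  1: xor(0x5a,0xdc) ⇒ 0x86
lane  2: xor(0x6b,0x5d) ⇒ 0x36
lane  3: xor(0x55,0xe5) ⇒ 0xb0
lane  4: tail/zero ⇒ 0x00
lane  5: tail/zero ⇒ 0x00
lane  6: tail/zero ⇒ 0x00
lane  7: tail/zero ⇒ 0x00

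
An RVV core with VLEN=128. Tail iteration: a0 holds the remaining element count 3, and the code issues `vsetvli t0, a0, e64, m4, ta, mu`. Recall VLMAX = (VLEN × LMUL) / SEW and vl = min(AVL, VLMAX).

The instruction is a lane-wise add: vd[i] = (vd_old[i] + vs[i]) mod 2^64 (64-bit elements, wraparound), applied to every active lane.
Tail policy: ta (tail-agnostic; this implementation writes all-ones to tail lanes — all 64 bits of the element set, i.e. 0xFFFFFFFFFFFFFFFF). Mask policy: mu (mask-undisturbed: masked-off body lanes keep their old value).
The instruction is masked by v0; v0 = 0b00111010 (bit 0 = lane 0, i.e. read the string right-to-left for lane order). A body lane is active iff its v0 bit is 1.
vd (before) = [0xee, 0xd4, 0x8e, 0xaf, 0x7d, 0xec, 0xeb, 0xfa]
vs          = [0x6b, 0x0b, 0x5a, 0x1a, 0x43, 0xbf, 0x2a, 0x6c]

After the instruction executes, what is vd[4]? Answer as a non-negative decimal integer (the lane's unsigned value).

vd[4] = 18446744073709551615

lanes per group: 128·4/64 = 8
AVL=3 ≤ VLMAX=8, so vl = 3
  i=0: mask-off/keep → 238
  i=1: add(0xd4,0x0b) → 223
  i=2: mask-off/keep → 142
  i=3: tail/ones → 18446744073709551615
  i=4: tail/ones → 18446744073709551615
  i=5: tail/ones → 18446744073709551615
  i=6: tail/ones → 18446744073709551615
  i=7: tail/ones → 18446744073709551615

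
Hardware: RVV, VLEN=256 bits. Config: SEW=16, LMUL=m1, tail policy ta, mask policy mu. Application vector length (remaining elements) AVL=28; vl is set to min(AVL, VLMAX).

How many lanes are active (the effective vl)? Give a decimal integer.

lanes per group: 256·1/16 = 16
vl ← min(28, 16) = 16

vl = 16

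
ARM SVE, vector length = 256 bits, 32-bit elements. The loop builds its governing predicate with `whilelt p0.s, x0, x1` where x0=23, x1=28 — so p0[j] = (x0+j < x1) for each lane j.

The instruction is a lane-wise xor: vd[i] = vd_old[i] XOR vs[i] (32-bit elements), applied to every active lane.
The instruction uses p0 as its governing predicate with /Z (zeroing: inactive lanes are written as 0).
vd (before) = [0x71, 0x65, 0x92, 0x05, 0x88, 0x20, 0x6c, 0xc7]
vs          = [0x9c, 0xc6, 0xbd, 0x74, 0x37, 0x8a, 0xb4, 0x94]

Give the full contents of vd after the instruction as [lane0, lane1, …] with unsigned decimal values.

vd = [237, 163, 47, 113, 191, 0, 0, 0]

register lanes = 256/32 = 8
whilelt: lane j active iff 23+j < 28 → j < 5 → 5 active
vd[0] xor(0x71,0x9c) -> 0xed
vd[1] xor(0x65,0xc6) -> 0xa3
vd[2] xor(0x92,0xbd) -> 0x2f
vd[3] xor(0x05,0x74) -> 0x71
vd[4] xor(0x88,0x37) -> 0xbf
vd[5] tail/zero -> 0x00
vd[6] tail/zero -> 0x00
vd[7] tail/zero -> 0x00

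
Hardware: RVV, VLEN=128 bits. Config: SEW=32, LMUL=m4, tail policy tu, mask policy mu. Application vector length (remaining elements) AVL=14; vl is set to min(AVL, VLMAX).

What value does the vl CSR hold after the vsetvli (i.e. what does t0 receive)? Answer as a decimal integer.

vl = 14

VLMAX = VLEN×LMUL/SEW = 128×4/32 = 16
AVL=14 ≤ VLMAX=16, so vl = 14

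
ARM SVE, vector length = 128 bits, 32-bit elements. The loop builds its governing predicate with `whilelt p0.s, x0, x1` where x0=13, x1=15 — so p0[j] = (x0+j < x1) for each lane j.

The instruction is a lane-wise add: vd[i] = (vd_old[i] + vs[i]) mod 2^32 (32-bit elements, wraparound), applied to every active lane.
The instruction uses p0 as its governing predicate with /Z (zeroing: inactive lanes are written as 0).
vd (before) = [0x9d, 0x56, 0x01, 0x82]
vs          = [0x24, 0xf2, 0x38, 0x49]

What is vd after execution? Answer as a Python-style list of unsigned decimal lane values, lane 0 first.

128-bit reg / 32-bit elem → 4 lanes
p0[j] = (13+j < 15); true for j=0..1 → 2 lanes set
  i=0: add(0x9d,0x24) → 193
  i=1: add(0x56,0xf2) → 328
  i=2: tail/zero → 0
  i=3: tail/zero → 0

vd = [193, 328, 0, 0]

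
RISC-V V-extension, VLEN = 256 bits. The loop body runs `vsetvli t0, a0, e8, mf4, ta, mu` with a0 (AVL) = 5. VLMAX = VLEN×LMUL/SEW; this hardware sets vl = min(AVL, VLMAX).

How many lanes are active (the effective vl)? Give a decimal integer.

vl = 5

VLMAX = VLEN×LMUL/SEW = 256×1/4/8 = 8
AVL=5 ≤ VLMAX=8, so vl = 5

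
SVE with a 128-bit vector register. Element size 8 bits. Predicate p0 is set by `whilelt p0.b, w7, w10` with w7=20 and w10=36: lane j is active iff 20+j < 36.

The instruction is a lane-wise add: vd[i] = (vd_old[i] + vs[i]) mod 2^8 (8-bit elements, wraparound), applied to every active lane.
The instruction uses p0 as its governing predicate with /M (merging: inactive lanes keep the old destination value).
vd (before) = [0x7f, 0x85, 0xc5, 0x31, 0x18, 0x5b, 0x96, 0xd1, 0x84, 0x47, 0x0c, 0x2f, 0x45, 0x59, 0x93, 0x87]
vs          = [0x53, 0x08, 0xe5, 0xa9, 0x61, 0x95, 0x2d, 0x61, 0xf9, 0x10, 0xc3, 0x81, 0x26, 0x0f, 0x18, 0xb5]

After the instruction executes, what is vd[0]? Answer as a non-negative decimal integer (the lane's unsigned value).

vd[0] = 210

lane count: 128 div 8 = 16
p0[j] = (20+j < 36); true for j=0..15 → 16 lanes set
lane  0: add(0x7f,0x53) ⇒ 0xd2
lane  1: add(0x85,0x08) ⇒ 0x8d
lane  2: add(0xc5,0xe5) ⇒ 0xaa
lane  3: add(0x31,0xa9) ⇒ 0xda
lane  4: add(0x18,0x61) ⇒ 0x79
lane  5: add(0x5b,0x95) ⇒ 0xf0
lane  6: add(0x96,0x2d) ⇒ 0xc3
lane  7: add(0xd1,0x61) ⇒ 0x32
lane  8: add(0x84,0xf9) ⇒ 0x7d
lane  9: add(0x47,0x10) ⇒ 0x57
lane 10: add(0x0c,0xc3) ⇒ 0xcf
lane 11: add(0x2f,0x81) ⇒ 0xb0
lane 12: add(0x45,0x26) ⇒ 0x6b
lane 13: add(0x59,0x0f) ⇒ 0x68
lane 14: add(0x93,0x18) ⇒ 0xab
lane 15: add(0x87,0xb5) ⇒ 0x3c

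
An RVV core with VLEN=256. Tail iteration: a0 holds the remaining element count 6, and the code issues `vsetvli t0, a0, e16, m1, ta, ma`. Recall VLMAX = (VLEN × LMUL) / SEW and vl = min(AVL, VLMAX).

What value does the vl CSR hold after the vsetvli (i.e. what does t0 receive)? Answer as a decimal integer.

vl = 6

VLMAX = VLEN×LMUL/SEW = 256×1/16 = 16
vl ← min(6, 16) = 6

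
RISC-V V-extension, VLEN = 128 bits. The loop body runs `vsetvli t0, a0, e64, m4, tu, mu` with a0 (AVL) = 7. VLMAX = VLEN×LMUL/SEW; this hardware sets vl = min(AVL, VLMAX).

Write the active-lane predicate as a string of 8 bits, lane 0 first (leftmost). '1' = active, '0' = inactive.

predicate = 11111110

VLMAX = VLEN×LMUL/SEW = 128×4/64 = 8
AVL=7 ≤ VLMAX=8, so vl = 7
bits (lane 0 leftmost): 11111110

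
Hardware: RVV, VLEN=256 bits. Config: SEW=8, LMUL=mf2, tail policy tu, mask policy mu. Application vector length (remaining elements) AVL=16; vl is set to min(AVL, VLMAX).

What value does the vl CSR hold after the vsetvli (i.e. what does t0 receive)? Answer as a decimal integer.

vl = 16

VLMAX = (256 × 1/2) / 8 = 16 lanes
vl = min(AVL, VLMAX) = min(16, 16) = 16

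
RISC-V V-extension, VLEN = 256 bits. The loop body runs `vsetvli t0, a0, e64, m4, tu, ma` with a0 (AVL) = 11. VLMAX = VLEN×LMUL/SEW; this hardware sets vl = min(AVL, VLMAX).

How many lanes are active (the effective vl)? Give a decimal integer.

VLMAX = VLEN×LMUL/SEW = 256×4/64 = 16
vl = min(AVL, VLMAX) = min(11, 16) = 11

vl = 11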